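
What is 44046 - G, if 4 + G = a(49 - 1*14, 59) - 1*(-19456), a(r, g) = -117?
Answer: 24711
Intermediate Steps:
G = 19335 (G = -4 + (-117 - 1*(-19456)) = -4 + (-117 + 19456) = -4 + 19339 = 19335)
44046 - G = 44046 - 1*19335 = 44046 - 19335 = 24711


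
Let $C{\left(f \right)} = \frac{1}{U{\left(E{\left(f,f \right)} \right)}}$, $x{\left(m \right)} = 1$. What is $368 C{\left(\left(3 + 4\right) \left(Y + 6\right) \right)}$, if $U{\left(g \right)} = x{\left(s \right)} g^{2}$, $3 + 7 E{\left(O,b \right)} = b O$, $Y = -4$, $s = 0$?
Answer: $\frac{18032}{37249} \approx 0.48409$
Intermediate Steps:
$E{\left(O,b \right)} = - \frac{3}{7} + \frac{O b}{7}$ ($E{\left(O,b \right)} = - \frac{3}{7} + \frac{b O}{7} = - \frac{3}{7} + \frac{O b}{7}$)
$U{\left(g \right)} = g^{2}$ ($U{\left(g \right)} = 1 g^{2} = g^{2}$)
$C{\left(f \right)} = \frac{1}{\left(- \frac{3}{7} + \frac{f^{2}}{7}\right)^{2}}$ ($C{\left(f \right)} = \frac{1}{\left(- \frac{3}{7} + \frac{f f}{7}\right)^{2}} = \frac{1}{\left(- \frac{3}{7} + \frac{f^{2}}{7}\right)^{2}}$)
$368 C{\left(\left(3 + 4\right) \left(Y + 6\right) \right)} = 368 \frac{49}{\left(-3 + \left(\left(3 + 4\right) \left(-4 + 6\right)\right)^{2}\right)^{2}} = 368 \frac{49}{\left(-3 + \left(7 \cdot 2\right)^{2}\right)^{2}} = 368 \frac{49}{\left(-3 + 14^{2}\right)^{2}} = 368 \frac{49}{\left(-3 + 196\right)^{2}} = 368 \cdot \frac{49}{37249} = \frac{18032}{37249}$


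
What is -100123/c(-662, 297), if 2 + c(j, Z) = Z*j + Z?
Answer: 100123/196319 ≈ 0.51000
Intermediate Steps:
c(j, Z) = -2 + Z + Z*j (c(j, Z) = -2 + (Z*j + Z) = -2 + (Z + Z*j) = -2 + Z + Z*j)
-100123/c(-662, 297) = -100123/(-2 + 297 + 297*(-662)) = -100123/(-2 + 297 - 196614) = -100123/(-196319) = -100123*(-1/196319) = 100123/196319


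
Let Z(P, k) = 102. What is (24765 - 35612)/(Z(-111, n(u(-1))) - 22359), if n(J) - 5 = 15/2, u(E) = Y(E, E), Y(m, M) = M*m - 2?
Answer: 10847/22257 ≈ 0.48735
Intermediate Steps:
Y(m, M) = -2 + M*m
u(E) = -2 + E**2 (u(E) = -2 + E*E = -2 + E**2)
n(J) = 25/2 (n(J) = 5 + 15/2 = 25/2)
(24765 - 35612)/(Z(-111, n(u(-1))) - 22359) = (24765 - 35612)/(102 - 22359) = -10847/(-22257) = -10847*(-1/22257) = 10847/22257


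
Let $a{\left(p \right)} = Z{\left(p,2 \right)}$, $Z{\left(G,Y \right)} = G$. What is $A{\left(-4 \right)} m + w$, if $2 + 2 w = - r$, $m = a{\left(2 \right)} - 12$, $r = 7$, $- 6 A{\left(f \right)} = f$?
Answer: $- \frac{67}{6} \approx -11.167$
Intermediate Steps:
$a{\left(p \right)} = p$
$A{\left(f \right)} = - \frac{f}{6}$
$m = -10$ ($m = 2 - 12 = -10$)
$w = - \frac{9}{2}$ ($w = -1 + \frac{\left(-1\right) 7}{2} = -1 + \frac{1}{2} \left(-7\right) = -1 - \frac{7}{2} = - \frac{9}{2} \approx -4.5$)
$A{\left(-4 \right)} m + w = \left(- \frac{1}{6}\right) \left(-4\right) \left(-10\right) - \frac{9}{2} = \frac{2}{3} \left(-10\right) - \frac{9}{2} = - \frac{20}{3} - \frac{9}{2} = - \frac{67}{6}$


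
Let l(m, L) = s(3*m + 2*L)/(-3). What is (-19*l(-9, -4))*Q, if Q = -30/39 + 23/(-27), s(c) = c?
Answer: 378385/1053 ≈ 359.34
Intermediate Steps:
Q = -569/351 (Q = -30*1/39 + 23*(-1/27) = -10/13 - 23/27 = -569/351 ≈ -1.6211)
l(m, L) = -m - 2*L/3 (l(m, L) = (3*m + 2*L)/(-3) = (2*L + 3*m)*(-⅓) = -m - 2*L/3)
(-19*l(-9, -4))*Q = -19*(-1*(-9) - ⅔*(-4))*(-569/351) = -19*(9 + 8/3)*(-569/351) = -19*35/3*(-569/351) = -665/3*(-569/351) = 378385/1053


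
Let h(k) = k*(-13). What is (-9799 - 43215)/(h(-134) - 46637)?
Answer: 53014/44895 ≈ 1.1808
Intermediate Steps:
h(k) = -13*k
(-9799 - 43215)/(h(-134) - 46637) = (-9799 - 43215)/(-13*(-134) - 46637) = -53014/(1742 - 46637) = -53014/(-44895) = -53014*(-1/44895) = 53014/44895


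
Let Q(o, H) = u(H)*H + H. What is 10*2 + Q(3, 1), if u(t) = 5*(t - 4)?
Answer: 6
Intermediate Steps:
u(t) = -20 + 5*t (u(t) = 5*(-4 + t) = -20 + 5*t)
Q(o, H) = H + H*(-20 + 5*H) (Q(o, H) = (-20 + 5*H)*H + H = H*(-20 + 5*H) + H = H + H*(-20 + 5*H))
10*2 + Q(3, 1) = 10*2 + 1*(-19 + 5*1) = 20 + 1*(-19 + 5) = 20 + 1*(-14) = 20 - 14 = 6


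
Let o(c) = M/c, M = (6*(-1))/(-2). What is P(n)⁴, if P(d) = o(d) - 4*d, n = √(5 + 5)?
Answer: 1874161/100 ≈ 18742.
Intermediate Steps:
M = 3 (M = -6*(-½) = 3)
o(c) = 3/c
n = √10 ≈ 3.1623
P(d) = -4*d + 3/d (P(d) = 3/d - 4*d = -4*d + 3/d)
P(n)⁴ = (-4*√10 + 3/(√10))⁴ = (-4*√10 + 3*(√10/10))⁴ = (-4*√10 + 3*√10/10)⁴ = (-37*√10/10)⁴ = 1874161/100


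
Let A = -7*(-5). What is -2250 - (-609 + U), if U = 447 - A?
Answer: -2053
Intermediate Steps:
A = 35
U = 412 (U = 447 - 1*35 = 447 - 35 = 412)
-2250 - (-609 + U) = -2250 - (-609 + 412) = -2250 - 1*(-197) = -2250 + 197 = -2053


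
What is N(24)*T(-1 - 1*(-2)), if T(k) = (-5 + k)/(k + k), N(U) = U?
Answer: -48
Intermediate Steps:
T(k) = (-5 + k)/(2*k) (T(k) = (-5 + k)/((2*k)) = (-5 + k)*(1/(2*k)) = (-5 + k)/(2*k))
N(24)*T(-1 - 1*(-2)) = 24*((-5 + (-1 - 1*(-2)))/(2*(-1 - 1*(-2)))) = 24*((-5 + (-1 + 2))/(2*(-1 + 2))) = 24*((1/2)*(-5 + 1)/1) = 24*((1/2)*1*(-4)) = 24*(-2) = -48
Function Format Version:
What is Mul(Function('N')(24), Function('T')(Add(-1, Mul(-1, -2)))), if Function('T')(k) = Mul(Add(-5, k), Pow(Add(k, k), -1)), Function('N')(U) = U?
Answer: -48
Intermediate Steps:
Function('T')(k) = Mul(Rational(1, 2), Pow(k, -1), Add(-5, k)) (Function('T')(k) = Mul(Add(-5, k), Pow(Mul(2, k), -1)) = Mul(Add(-5, k), Mul(Rational(1, 2), Pow(k, -1))) = Mul(Rational(1, 2), Pow(k, -1), Add(-5, k)))
Mul(Function('N')(24), Function('T')(Add(-1, Mul(-1, -2)))) = Mul(24, Mul(Rational(1, 2), Pow(Add(-1, Mul(-1, -2)), -1), Add(-5, Add(-1, Mul(-1, -2))))) = Mul(24, Mul(Rational(1, 2), Pow(Add(-1, 2), -1), Add(-5, Add(-1, 2)))) = Mul(24, Mul(Rational(1, 2), Pow(1, -1), Add(-5, 1))) = Mul(24, Mul(Rational(1, 2), 1, -4)) = Mul(24, -2) = -48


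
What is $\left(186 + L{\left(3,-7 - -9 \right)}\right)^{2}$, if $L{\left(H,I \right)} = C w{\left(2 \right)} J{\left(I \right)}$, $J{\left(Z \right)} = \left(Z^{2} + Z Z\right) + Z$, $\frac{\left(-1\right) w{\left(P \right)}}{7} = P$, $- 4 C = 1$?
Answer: $48841$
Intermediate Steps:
$C = - \frac{1}{4}$ ($C = \left(- \frac{1}{4}\right) 1 = - \frac{1}{4} \approx -0.25$)
$w{\left(P \right)} = - 7 P$
$J{\left(Z \right)} = Z + 2 Z^{2}$ ($J{\left(Z \right)} = \left(Z^{2} + Z^{2}\right) + Z = 2 Z^{2} + Z = Z + 2 Z^{2}$)
$L{\left(H,I \right)} = \frac{7 I \left(1 + 2 I\right)}{2}$ ($L{\left(H,I \right)} = - \frac{\left(-7\right) 2}{4} I \left(1 + 2 I\right) = \left(- \frac{1}{4}\right) \left(-14\right) I \left(1 + 2 I\right) = \frac{7 I \left(1 + 2 I\right)}{2}$)
$\left(186 + L{\left(3,-7 - -9 \right)}\right)^{2} = \left(186 + \frac{7 \left(-7 - -9\right) \left(1 + 2 \left(-7 - -9\right)\right)}{2}\right)^{2} = \left(186 + \frac{7 \left(-7 + 9\right) \left(1 + 2 \left(-7 + 9\right)\right)}{2}\right)^{2} = \left(186 + \frac{7}{2} \cdot 2 \left(1 + 2 \cdot 2\right)\right)^{2} = \left(186 + \frac{7}{2} \cdot 2 \left(1 + 4\right)\right)^{2} = \left(186 + \frac{7}{2} \cdot 2 \cdot 5\right)^{2} = \left(186 + 35\right)^{2} = 221^{2} = 48841$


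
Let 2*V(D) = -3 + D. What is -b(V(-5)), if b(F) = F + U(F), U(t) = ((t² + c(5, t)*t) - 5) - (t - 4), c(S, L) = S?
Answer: 5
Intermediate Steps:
V(D) = -3/2 + D/2 (V(D) = (-3 + D)/2 = -3/2 + D/2)
U(t) = -1 + t² + 4*t (U(t) = ((t² + 5*t) - 5) - (t - 4) = (-5 + t² + 5*t) - (-4 + t) = (-5 + t² + 5*t) + (4 - t) = -1 + t² + 4*t)
b(F) = -1 + F² + 5*F (b(F) = F + (-1 + F² + 4*F) = -1 + F² + 5*F)
-b(V(-5)) = -(-1 + (-3/2 + (½)*(-5))² + 5*(-3/2 + (½)*(-5))) = -(-1 + (-3/2 - 5/2)² + 5*(-3/2 - 5/2)) = -(-1 + (-4)² + 5*(-4)) = -(-1 + 16 - 20) = -1*(-5) = 5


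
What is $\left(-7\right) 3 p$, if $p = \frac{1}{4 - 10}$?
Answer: $\frac{7}{2} \approx 3.5$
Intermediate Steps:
$p = - \frac{1}{6}$ ($p = \frac{1}{-6} = - \frac{1}{6} \approx -0.16667$)
$\left(-7\right) 3 p = \left(-7\right) 3 \left(- \frac{1}{6}\right) = \left(-21\right) \left(- \frac{1}{6}\right) = \frac{7}{2}$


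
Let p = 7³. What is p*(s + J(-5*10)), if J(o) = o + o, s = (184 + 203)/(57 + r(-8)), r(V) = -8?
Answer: -31591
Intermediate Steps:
p = 343
s = 387/49 (s = (184 + 203)/(57 - 8) = 387/49 ≈ 7.8980)
J(o) = 2*o
p*(s + J(-5*10)) = 343*(387/49 + 2*(-5*10)) = 343*(387/49 + 2*(-50)) = 343*(387/49 - 100) = 343*(-4513/49) = -31591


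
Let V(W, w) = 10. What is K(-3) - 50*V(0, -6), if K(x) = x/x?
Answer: -499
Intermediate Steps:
K(x) = 1
K(-3) - 50*V(0, -6) = 1 - 50*10 = 1 - 500 = -499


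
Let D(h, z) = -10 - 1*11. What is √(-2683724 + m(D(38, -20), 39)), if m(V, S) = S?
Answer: I*√2683685 ≈ 1638.2*I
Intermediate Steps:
D(h, z) = -21 (D(h, z) = -10 - 11 = -21)
√(-2683724 + m(D(38, -20), 39)) = √(-2683724 + 39) = √(-2683685) = I*√2683685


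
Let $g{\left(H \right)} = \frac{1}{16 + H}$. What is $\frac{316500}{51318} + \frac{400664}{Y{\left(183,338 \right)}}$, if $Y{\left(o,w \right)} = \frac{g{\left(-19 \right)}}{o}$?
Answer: $- \frac{1881356623658}{8553} \approx -2.1996 \cdot 10^{8}$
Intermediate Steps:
$Y{\left(o,w \right)} = - \frac{1}{3 o}$ ($Y{\left(o,w \right)} = \frac{1}{\left(16 - 19\right) o} = \frac{1}{\left(-3\right) o} = - \frac{1}{3 o}$)
$\frac{316500}{51318} + \frac{400664}{Y{\left(183,338 \right)}} = \frac{316500}{51318} + \frac{400664}{\left(- \frac{1}{3}\right) \frac{1}{183}} = 316500 \cdot \frac{1}{51318} + \frac{400664}{\left(- \frac{1}{3}\right) \frac{1}{183}} = \frac{52750}{8553} + \frac{400664}{- \frac{1}{549}} = \frac{52750}{8553} + 400664 \left(-549\right) = \frac{52750}{8553} - 219964536 = - \frac{1881356623658}{8553}$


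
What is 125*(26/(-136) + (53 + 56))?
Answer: 924875/68 ≈ 13601.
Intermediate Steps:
125*(26/(-136) + (53 + 56)) = 125*(26*(-1/136) + 109) = 125*(-13/68 + 109) = 125*(7399/68) = 924875/68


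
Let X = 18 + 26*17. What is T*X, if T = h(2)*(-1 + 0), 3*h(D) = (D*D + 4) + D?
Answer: -4600/3 ≈ -1533.3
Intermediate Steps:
h(D) = 4/3 + D/3 + D**2/3 (h(D) = ((D*D + 4) + D)/3 = ((D**2 + 4) + D)/3 = ((4 + D**2) + D)/3 = (4 + D + D**2)/3 = 4/3 + D/3 + D**2/3)
X = 460 (X = 18 + 442 = 460)
T = -10/3 (T = (4/3 + (1/3)*2 + (1/3)*2**2)*(-1 + 0) = (4/3 + 2/3 + (1/3)*4)*(-1) = (4/3 + 2/3 + 4/3)*(-1) = (10/3)*(-1) = -10/3 ≈ -3.3333)
T*X = -10/3*460 = -4600/3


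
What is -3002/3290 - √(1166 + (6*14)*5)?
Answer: -1501/1645 - √1586 ≈ -40.737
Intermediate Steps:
-3002/3290 - √(1166 + (6*14)*5) = -3002*1/3290 - √(1166 + 84*5) = -1501/1645 - √(1166 + 420) = -1501/1645 - √1586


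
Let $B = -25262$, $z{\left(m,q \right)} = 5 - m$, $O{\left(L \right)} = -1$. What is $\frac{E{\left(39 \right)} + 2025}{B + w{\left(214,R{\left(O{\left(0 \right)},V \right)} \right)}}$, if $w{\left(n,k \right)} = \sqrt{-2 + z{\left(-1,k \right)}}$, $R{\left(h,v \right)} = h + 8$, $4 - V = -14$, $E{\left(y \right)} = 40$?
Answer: $- \frac{413}{5052} \approx -0.08175$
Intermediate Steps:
$V = 18$ ($V = 4 - -14 = 4 + 14 = 18$)
$R{\left(h,v \right)} = 8 + h$
$w{\left(n,k \right)} = 2$ ($w{\left(n,k \right)} = \sqrt{-2 + \left(5 - -1\right)} = \sqrt{-2 + \left(5 + 1\right)} = \sqrt{-2 + 6} = \sqrt{4} = 2$)
$\frac{E{\left(39 \right)} + 2025}{B + w{\left(214,R{\left(O{\left(0 \right)},V \right)} \right)}} = \frac{40 + 2025}{-25262 + 2} = \frac{2065}{-25260} = 2065 \left(- \frac{1}{25260}\right) = - \frac{413}{5052}$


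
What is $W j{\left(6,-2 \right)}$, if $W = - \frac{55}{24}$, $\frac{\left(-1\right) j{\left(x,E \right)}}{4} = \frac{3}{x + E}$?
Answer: $\frac{55}{8} \approx 6.875$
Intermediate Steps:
$j{\left(x,E \right)} = - \frac{12}{E + x}$ ($j{\left(x,E \right)} = - 4 \frac{3}{x + E} = - 4 \frac{3}{E + x} = - \frac{12}{E + x}$)
$W = - \frac{55}{24}$ ($W = \left(-55\right) \frac{1}{24} = - \frac{55}{24} \approx -2.2917$)
$W j{\left(6,-2 \right)} = - \frac{55 \left(- \frac{12}{-2 + 6}\right)}{24} = - \frac{55 \left(- \frac{12}{4}\right)}{24} = - \frac{55 \left(\left(-12\right) \frac{1}{4}\right)}{24} = \left(- \frac{55}{24}\right) \left(-3\right) = \frac{55}{8}$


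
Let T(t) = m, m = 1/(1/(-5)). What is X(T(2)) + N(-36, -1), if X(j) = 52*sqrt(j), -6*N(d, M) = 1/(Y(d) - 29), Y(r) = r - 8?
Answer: 1/438 + 52*I*sqrt(5) ≈ 0.0022831 + 116.28*I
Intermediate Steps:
Y(r) = -8 + r
N(d, M) = -1/(6*(-37 + d)) (N(d, M) = -1/(6*((-8 + d) - 29)) = -1/(6*(-37 + d)))
m = -5 (m = 1/(-1/5) = -5)
T(t) = -5
X(T(2)) + N(-36, -1) = 52*sqrt(-5) - 1/(-222 + 6*(-36)) = 52*(I*sqrt(5)) - 1/(-222 - 216) = 52*I*sqrt(5) - 1/(-438) = 52*I*sqrt(5) - 1*(-1/438) = 52*I*sqrt(5) + 1/438 = 1/438 + 52*I*sqrt(5)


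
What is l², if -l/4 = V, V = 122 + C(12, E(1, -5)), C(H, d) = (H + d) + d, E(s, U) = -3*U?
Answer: 430336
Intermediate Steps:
C(H, d) = H + 2*d
V = 164 (V = 122 + (12 + 2*(-3*(-5))) = 122 + (12 + 2*15) = 122 + (12 + 30) = 122 + 42 = 164)
l = -656 (l = -4*164 = -656)
l² = (-656)² = 430336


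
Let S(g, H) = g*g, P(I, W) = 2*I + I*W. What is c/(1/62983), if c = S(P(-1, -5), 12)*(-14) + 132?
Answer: 377898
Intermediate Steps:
S(g, H) = g²
c = 6 (c = (-(2 - 5))²*(-14) + 132 = (-1*(-3))²*(-14) + 132 = 3²*(-14) + 132 = 9*(-14) + 132 = -126 + 132 = 6)
c/(1/62983) = 6/(1/62983) = 6*62983 = 377898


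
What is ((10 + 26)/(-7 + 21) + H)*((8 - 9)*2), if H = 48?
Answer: -708/7 ≈ -101.14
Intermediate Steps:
((10 + 26)/(-7 + 21) + H)*((8 - 9)*2) = ((10 + 26)/(-7 + 21) + 48)*((8 - 9)*2) = (36/14 + 48)*(-1*2) = (36*(1/14) + 48)*(-2) = (18/7 + 48)*(-2) = (354/7)*(-2) = -708/7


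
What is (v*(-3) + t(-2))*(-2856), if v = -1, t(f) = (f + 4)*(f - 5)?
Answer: 31416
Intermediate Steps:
t(f) = (-5 + f)*(4 + f) (t(f) = (4 + f)*(-5 + f) = (-5 + f)*(4 + f))
(v*(-3) + t(-2))*(-2856) = (-1*(-3) + (-20 + (-2)² - 1*(-2)))*(-2856) = (3 + (-20 + 4 + 2))*(-2856) = (3 - 14)*(-2856) = -11*(-2856) = 31416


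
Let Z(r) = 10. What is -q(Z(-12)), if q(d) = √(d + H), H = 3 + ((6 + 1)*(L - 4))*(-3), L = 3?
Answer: -√34 ≈ -5.8309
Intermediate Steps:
H = 24 (H = 3 + ((6 + 1)*(3 - 4))*(-3) = 3 + (7*(-1))*(-3) = 3 - 7*(-3) = 3 + 21 = 24)
q(d) = √(24 + d) (q(d) = √(d + 24) = √(24 + d))
-q(Z(-12)) = -√(24 + 10) = -√34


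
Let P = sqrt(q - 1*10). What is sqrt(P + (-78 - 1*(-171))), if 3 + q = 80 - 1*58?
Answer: 4*sqrt(6) ≈ 9.7980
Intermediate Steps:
q = 19 (q = -3 + (80 - 1*58) = -3 + (80 - 58) = -3 + 22 = 19)
P = 3 (P = sqrt(19 - 1*10) = sqrt(19 - 10) = sqrt(9) = 3)
sqrt(P + (-78 - 1*(-171))) = sqrt(3 + (-78 - 1*(-171))) = sqrt(3 + (-78 + 171)) = sqrt(3 + 93) = sqrt(96) = 4*sqrt(6)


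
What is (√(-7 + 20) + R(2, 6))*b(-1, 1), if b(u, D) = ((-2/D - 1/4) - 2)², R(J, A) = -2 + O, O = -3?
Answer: -1445/16 + 289*√13/16 ≈ -25.187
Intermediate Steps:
R(J, A) = -5 (R(J, A) = -2 - 3 = -5)
b(u, D) = (-9/4 - 2/D)² (b(u, D) = ((-2/D - 1*¼) - 2)² = ((-2/D - ¼) - 2)² = ((-¼ - 2/D) - 2)² = (-9/4 - 2/D)²)
(√(-7 + 20) + R(2, 6))*b(-1, 1) = (√(-7 + 20) - 5)*((1/16)*(8 + 9*1)²/1²) = (√13 - 5)*((1/16)*1*(8 + 9)²) = (-5 + √13)*((1/16)*1*17²) = (-5 + √13)*((1/16)*1*289) = (-5 + √13)*(289/16) = -1445/16 + 289*√13/16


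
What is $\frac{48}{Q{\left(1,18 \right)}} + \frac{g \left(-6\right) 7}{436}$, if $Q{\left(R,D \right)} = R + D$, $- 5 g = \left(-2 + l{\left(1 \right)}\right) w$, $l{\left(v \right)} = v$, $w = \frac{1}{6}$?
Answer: $\frac{104507}{41420} \approx 2.5231$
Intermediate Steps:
$w = \frac{1}{6} \approx 0.16667$
$g = \frac{1}{30}$ ($g = - \frac{\left(-2 + 1\right) \frac{1}{6}}{5} = - \frac{\left(-1\right) \frac{1}{6}}{5} = \left(- \frac{1}{5}\right) \left(- \frac{1}{6}\right) = \frac{1}{30} \approx 0.033333$)
$Q{\left(R,D \right)} = D + R$
$\frac{48}{Q{\left(1,18 \right)}} + \frac{g \left(-6\right) 7}{436} = \frac{48}{18 + 1} + \frac{\frac{1}{30} \left(-6\right) 7}{436} = \frac{48}{19} + \left(- \frac{1}{5}\right) 7 \cdot \frac{1}{436} = 48 \cdot \frac{1}{19} - \frac{7}{2180} = \frac{48}{19} - \frac{7}{2180} = \frac{104507}{41420}$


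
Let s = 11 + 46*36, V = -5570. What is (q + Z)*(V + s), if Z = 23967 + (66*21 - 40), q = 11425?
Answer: -143388414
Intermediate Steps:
Z = 25313 (Z = 23967 + (1386 - 40) = 23967 + 1346 = 25313)
s = 1667 (s = 11 + 1656 = 1667)
(q + Z)*(V + s) = (11425 + 25313)*(-5570 + 1667) = 36738*(-3903) = -143388414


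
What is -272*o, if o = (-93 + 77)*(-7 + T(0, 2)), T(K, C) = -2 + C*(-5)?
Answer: -82688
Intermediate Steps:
T(K, C) = -2 - 5*C
o = 304 (o = (-93 + 77)*(-7 + (-2 - 5*2)) = -16*(-7 + (-2 - 10)) = -16*(-7 - 12) = -16*(-19) = 304)
-272*o = -272*304 = -82688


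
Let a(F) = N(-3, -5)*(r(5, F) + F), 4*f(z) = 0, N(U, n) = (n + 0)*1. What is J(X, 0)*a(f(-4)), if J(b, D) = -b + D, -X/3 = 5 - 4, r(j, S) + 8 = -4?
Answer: 180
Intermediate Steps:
r(j, S) = -12 (r(j, S) = -8 - 4 = -12)
N(U, n) = n (N(U, n) = n*1 = n)
f(z) = 0 (f(z) = (1/4)*0 = 0)
X = -3 (X = -3*(5 - 4) = -3*1 = -3)
a(F) = 60 - 5*F (a(F) = -5*(-12 + F) = 60 - 5*F)
J(b, D) = D - b
J(X, 0)*a(f(-4)) = (0 - 1*(-3))*(60 - 5*0) = (0 + 3)*(60 + 0) = 3*60 = 180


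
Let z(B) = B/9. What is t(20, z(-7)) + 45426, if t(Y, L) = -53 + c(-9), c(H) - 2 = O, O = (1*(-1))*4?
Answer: 45371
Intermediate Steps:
z(B) = B/9 (z(B) = B*(⅑) = B/9)
O = -4 (O = -1*4 = -4)
c(H) = -2 (c(H) = 2 - 4 = -2)
t(Y, L) = -55 (t(Y, L) = -53 - 2 = -55)
t(20, z(-7)) + 45426 = -55 + 45426 = 45371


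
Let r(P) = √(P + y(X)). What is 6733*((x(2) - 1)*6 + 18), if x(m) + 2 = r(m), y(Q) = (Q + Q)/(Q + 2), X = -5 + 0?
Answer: 53864*√3 ≈ 93295.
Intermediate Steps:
X = -5
y(Q) = 2*Q/(2 + Q) (y(Q) = (2*Q)/(2 + Q) = 2*Q/(2 + Q))
r(P) = √(10/3 + P) (r(P) = √(P + 2*(-5)/(2 - 5)) = √(P + 2*(-5)/(-3)) = √(P + 2*(-5)*(-⅓)) = √(P + 10/3) = √(10/3 + P))
x(m) = -2 + √(30 + 9*m)/3
6733*((x(2) - 1)*6 + 18) = 6733*(((-2 + √(30 + 9*2)/3) - 1)*6 + 18) = 6733*(((-2 + √(30 + 18)/3) - 1)*6 + 18) = 6733*(((-2 + √48/3) - 1)*6 + 18) = 6733*(((-2 + (4*√3)/3) - 1)*6 + 18) = 6733*(((-2 + 4*√3/3) - 1)*6 + 18) = 6733*((-3 + 4*√3/3)*6 + 18) = 6733*((-18 + 8*√3) + 18) = 6733*(8*√3) = 53864*√3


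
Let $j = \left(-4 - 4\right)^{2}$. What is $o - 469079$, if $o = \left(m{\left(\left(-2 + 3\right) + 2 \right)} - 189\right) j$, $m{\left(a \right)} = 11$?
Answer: $-480471$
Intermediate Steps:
$j = 64$ ($j = \left(-4 - 4\right)^{2} = \left(-8\right)^{2} = 64$)
$o = -11392$ ($o = \left(11 - 189\right) 64 = \left(-178\right) 64 = -11392$)
$o - 469079 = -11392 - 469079 = -480471$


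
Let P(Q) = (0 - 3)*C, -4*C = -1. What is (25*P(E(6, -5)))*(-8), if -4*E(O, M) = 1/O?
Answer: 150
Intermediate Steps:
E(O, M) = -1/(4*O)
C = ¼ (C = -¼*(-1) = ¼ ≈ 0.25000)
P(Q) = -¾ (P(Q) = (0 - 3)*(¼) = -3*¼ = -¾)
(25*P(E(6, -5)))*(-8) = (25*(-¾))*(-8) = -75/4*(-8) = 150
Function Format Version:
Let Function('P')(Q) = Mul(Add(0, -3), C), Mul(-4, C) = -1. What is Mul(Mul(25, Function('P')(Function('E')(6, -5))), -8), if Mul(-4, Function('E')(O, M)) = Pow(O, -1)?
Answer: 150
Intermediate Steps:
Function('E')(O, M) = Mul(Rational(-1, 4), Pow(O, -1))
C = Rational(1, 4) (C = Mul(Rational(-1, 4), -1) = Rational(1, 4) ≈ 0.25000)
Function('P')(Q) = Rational(-3, 4) (Function('P')(Q) = Mul(Add(0, -3), Rational(1, 4)) = Mul(-3, Rational(1, 4)) = Rational(-3, 4))
Mul(Mul(25, Function('P')(Function('E')(6, -5))), -8) = Mul(Mul(25, Rational(-3, 4)), -8) = Mul(Rational(-75, 4), -8) = 150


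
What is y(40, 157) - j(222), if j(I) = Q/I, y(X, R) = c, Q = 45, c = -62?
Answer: -4603/74 ≈ -62.203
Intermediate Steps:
y(X, R) = -62
j(I) = 45/I
y(40, 157) - j(222) = -62 - 45/222 = -62 - 1*15/74 = -62 - 15/74 = -4603/74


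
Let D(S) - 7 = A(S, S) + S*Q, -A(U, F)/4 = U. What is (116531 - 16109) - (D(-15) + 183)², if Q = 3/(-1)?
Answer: 13397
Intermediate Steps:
A(U, F) = -4*U
Q = -3 (Q = 3*(-1) = -3)
D(S) = 7 - 7*S (D(S) = 7 + (-4*S + S*(-3)) = 7 + (-4*S - 3*S) = 7 - 7*S)
(116531 - 16109) - (D(-15) + 183)² = (116531 - 16109) - ((7 - 7*(-15)) + 183)² = 100422 - ((7 + 105) + 183)² = 100422 - (112 + 183)² = 100422 - 1*295² = 100422 - 1*87025 = 100422 - 87025 = 13397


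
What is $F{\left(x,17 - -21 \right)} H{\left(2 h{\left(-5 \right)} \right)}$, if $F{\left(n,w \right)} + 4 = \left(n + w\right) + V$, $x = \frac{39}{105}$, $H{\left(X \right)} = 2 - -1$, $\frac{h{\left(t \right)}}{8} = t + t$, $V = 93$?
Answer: $\frac{13374}{35} \approx 382.11$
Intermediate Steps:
$h{\left(t \right)} = 16 t$ ($h{\left(t \right)} = 8 \left(t + t\right) = 8 \cdot 2 t = 16 t$)
$H{\left(X \right)} = 3$ ($H{\left(X \right)} = 2 + 1 = 3$)
$x = \frac{13}{35}$ ($x = 39 \cdot \frac{1}{105} = \frac{13}{35} \approx 0.37143$)
$F{\left(n,w \right)} = 89 + n + w$ ($F{\left(n,w \right)} = -4 + \left(\left(n + w\right) + 93\right) = -4 + \left(93 + n + w\right) = 89 + n + w$)
$F{\left(x,17 - -21 \right)} H{\left(2 h{\left(-5 \right)} \right)} = \left(89 + \frac{13}{35} + \left(17 - -21\right)\right) 3 = \left(89 + \frac{13}{35} + \left(17 + 21\right)\right) 3 = \left(89 + \frac{13}{35} + 38\right) 3 = \frac{4458}{35} \cdot 3 = \frac{13374}{35}$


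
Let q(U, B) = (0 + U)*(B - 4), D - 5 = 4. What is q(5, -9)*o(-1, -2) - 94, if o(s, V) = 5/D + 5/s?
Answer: 1754/9 ≈ 194.89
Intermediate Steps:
D = 9 (D = 5 + 4 = 9)
o(s, V) = 5/9 + 5/s
q(U, B) = U*(-4 + B)
q(5, -9)*o(-1, -2) - 94 = (5*(-4 - 9))*(5/9 + 5/(-1)) - 94 = (5*(-13))*(5/9 + 5*(-1)) - 94 = -65*(5/9 - 5) - 94 = -65*(-40/9) - 94 = 2600/9 - 94 = 1754/9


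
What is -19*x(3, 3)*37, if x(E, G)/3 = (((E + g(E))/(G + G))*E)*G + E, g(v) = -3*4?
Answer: 44289/2 ≈ 22145.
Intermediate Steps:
g(v) = -12
x(E, G) = 3*E + 3*E*(-12 + E)/2 (x(E, G) = 3*((((E - 12)/(G + G))*E)*G + E) = 3*((((-12 + E)/((2*G)))*E)*G + E) = 3*((((-12 + E)*(1/(2*G)))*E)*G + E) = 3*((((-12 + E)/(2*G))*E)*G + E) = 3*((E*(-12 + E)/(2*G))*G + E) = 3*(E*(-12 + E)/2 + E) = 3*(E + E*(-12 + E)/2) = 3*E + 3*E*(-12 + E)/2)
-19*x(3, 3)*37 = -57*3*(-10 + 3)/2*37 = -57*3*(-7)/2*37 = -19*(-63/2)*37 = (1197/2)*37 = 44289/2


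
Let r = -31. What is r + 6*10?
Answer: 29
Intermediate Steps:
r + 6*10 = -31 + 6*10 = -31 + 60 = 29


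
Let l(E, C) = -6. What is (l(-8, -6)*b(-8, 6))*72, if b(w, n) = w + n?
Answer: 864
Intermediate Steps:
b(w, n) = n + w
(l(-8, -6)*b(-8, 6))*72 = -6*(6 - 8)*72 = -6*(-2)*72 = 12*72 = 864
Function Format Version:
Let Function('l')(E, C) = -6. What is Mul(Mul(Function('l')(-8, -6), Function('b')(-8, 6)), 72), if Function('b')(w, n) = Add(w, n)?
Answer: 864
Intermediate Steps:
Function('b')(w, n) = Add(n, w)
Mul(Mul(Function('l')(-8, -6), Function('b')(-8, 6)), 72) = Mul(Mul(-6, Add(6, -8)), 72) = Mul(Mul(-6, -2), 72) = Mul(12, 72) = 864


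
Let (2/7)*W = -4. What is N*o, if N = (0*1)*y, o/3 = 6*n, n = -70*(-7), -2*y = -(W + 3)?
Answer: 0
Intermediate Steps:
W = -14 (W = (7/2)*(-4) = -14)
y = -11/2 (y = -(-1)*(-14 + 3)/2 = -(-1)*(-11)/2 = -½*11 = -11/2 ≈ -5.5000)
n = 490
o = 8820 (o = 3*(6*490) = 3*2940 = 8820)
N = 0 (N = (0*1)*(-11/2) = 0*(-11/2) = 0)
N*o = 0*8820 = 0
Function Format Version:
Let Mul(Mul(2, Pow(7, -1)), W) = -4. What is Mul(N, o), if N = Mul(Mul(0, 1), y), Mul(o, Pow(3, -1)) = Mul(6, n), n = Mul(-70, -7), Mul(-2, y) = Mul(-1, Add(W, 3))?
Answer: 0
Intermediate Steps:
W = -14 (W = Mul(Rational(7, 2), -4) = -14)
y = Rational(-11, 2) (y = Mul(Rational(-1, 2), Mul(-1, Add(-14, 3))) = Mul(Rational(-1, 2), Mul(-1, -11)) = Mul(Rational(-1, 2), 11) = Rational(-11, 2) ≈ -5.5000)
n = 490
o = 8820 (o = Mul(3, Mul(6, 490)) = Mul(3, 2940) = 8820)
N = 0 (N = Mul(Mul(0, 1), Rational(-11, 2)) = Mul(0, Rational(-11, 2)) = 0)
Mul(N, o) = Mul(0, 8820) = 0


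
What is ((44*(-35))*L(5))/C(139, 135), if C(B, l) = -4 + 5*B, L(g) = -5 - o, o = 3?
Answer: 12320/691 ≈ 17.829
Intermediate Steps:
L(g) = -8 (L(g) = -5 - 1*3 = -5 - 3 = -8)
((44*(-35))*L(5))/C(139, 135) = ((44*(-35))*(-8))/(-4 + 5*139) = (-1540*(-8))/(-4 + 695) = 12320/691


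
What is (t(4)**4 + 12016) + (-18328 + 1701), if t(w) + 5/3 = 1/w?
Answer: -95530175/20736 ≈ -4607.0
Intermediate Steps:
t(w) = -5/3 + 1/w
(t(4)**4 + 12016) + (-18328 + 1701) = ((-5/3 + 1/4)**4 + 12016) + (-18328 + 1701) = ((-5/3 + 1/4)**4 + 12016) - 16627 = ((-17/12)**4 + 12016) - 16627 = (83521/20736 + 12016) - 16627 = 249247297/20736 - 16627 = -95530175/20736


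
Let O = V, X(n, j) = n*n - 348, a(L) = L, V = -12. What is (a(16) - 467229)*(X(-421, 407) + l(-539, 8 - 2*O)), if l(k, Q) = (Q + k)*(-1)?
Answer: -82883586200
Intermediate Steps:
X(n, j) = -348 + n² (X(n, j) = n² - 348 = -348 + n²)
O = -12
l(k, Q) = -Q - k
(a(16) - 467229)*(X(-421, 407) + l(-539, 8 - 2*O)) = (16 - 467229)*((-348 + (-421)²) + (-(8 - 2*(-12)) - 1*(-539))) = -467213*((-348 + 177241) + (-(8 + 24) + 539)) = -467213*(176893 + (-1*32 + 539)) = -467213*(176893 + (-32 + 539)) = -467213*(176893 + 507) = -467213*177400 = -82883586200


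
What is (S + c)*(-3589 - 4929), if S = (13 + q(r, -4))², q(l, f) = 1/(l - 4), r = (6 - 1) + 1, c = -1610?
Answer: 24323149/2 ≈ 1.2162e+7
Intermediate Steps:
r = 6 (r = 5 + 1 = 6)
q(l, f) = 1/(-4 + l)
S = 729/4 (S = (13 + 1/(-4 + 6))² = (13 + 1/2)² = (13 + ½)² = (27/2)² = 729/4 ≈ 182.25)
(S + c)*(-3589 - 4929) = (729/4 - 1610)*(-3589 - 4929) = -5711/4*(-8518) = 24323149/2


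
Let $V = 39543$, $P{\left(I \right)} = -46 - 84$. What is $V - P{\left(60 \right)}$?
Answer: $39673$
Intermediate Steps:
$P{\left(I \right)} = -130$ ($P{\left(I \right)} = -46 - 84 = -130$)
$V - P{\left(60 \right)} = 39543 - -130 = 39543 + 130 = 39673$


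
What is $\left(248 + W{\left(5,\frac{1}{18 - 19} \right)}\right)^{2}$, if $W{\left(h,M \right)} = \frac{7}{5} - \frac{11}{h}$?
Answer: $\frac{1527696}{25} \approx 61108.0$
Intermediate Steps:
$W{\left(h,M \right)} = \frac{7}{5} - \frac{11}{h}$ ($W{\left(h,M \right)} = 7 \cdot \frac{1}{5} - \frac{11}{h} = \frac{7}{5} - \frac{11}{h}$)
$\left(248 + W{\left(5,\frac{1}{18 - 19} \right)}\right)^{2} = \left(248 + \left(\frac{7}{5} - \frac{11}{5}\right)\right)^{2} = \left(248 - \frac{4}{5}\right)^{2} = \left(\frac{1236}{5}\right)^{2} = \frac{1527696}{25}$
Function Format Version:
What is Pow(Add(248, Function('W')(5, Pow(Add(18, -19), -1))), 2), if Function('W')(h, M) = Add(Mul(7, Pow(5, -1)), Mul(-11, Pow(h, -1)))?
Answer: Rational(1527696, 25) ≈ 61108.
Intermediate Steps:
Function('W')(h, M) = Add(Rational(7, 5), Mul(-11, Pow(h, -1))) (Function('W')(h, M) = Add(Mul(7, Rational(1, 5)), Mul(-11, Pow(h, -1))) = Add(Rational(7, 5), Mul(-11, Pow(h, -1))))
Pow(Add(248, Function('W')(5, Pow(Add(18, -19), -1))), 2) = Pow(Add(248, Add(Rational(7, 5), Mul(-11, Pow(5, -1)))), 2) = Pow(Add(248, Add(Rational(7, 5), Mul(-11, Rational(1, 5)))), 2) = Pow(Add(248, Add(Rational(7, 5), Rational(-11, 5))), 2) = Pow(Add(248, Rational(-4, 5)), 2) = Pow(Rational(1236, 5), 2) = Rational(1527696, 25)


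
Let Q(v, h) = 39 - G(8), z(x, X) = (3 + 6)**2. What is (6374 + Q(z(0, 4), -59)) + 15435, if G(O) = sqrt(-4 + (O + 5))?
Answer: 21845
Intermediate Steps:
G(O) = sqrt(1 + O) (G(O) = sqrt(-4 + (5 + O)) = sqrt(1 + O))
z(x, X) = 81 (z(x, X) = 9**2 = 81)
Q(v, h) = 36 (Q(v, h) = 39 - sqrt(1 + 8) = 39 - sqrt(9) = 39 - 1*3 = 39 - 3 = 36)
(6374 + Q(z(0, 4), -59)) + 15435 = (6374 + 36) + 15435 = 6410 + 15435 = 21845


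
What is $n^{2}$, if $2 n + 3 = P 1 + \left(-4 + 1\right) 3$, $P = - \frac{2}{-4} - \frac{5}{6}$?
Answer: $\frac{1369}{36} \approx 38.028$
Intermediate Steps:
$P = - \frac{1}{3}$ ($P = \left(-2\right) \left(- \frac{1}{4}\right) - \frac{5}{6} = \frac{1}{2} - \frac{5}{6} = - \frac{1}{3} \approx -0.33333$)
$n = - \frac{37}{6}$ ($n = - \frac{3}{2} + \frac{\left(- \frac{1}{3}\right) 1 + \left(-4 + 1\right) 3}{2} = - \frac{3}{2} + \frac{- \frac{1}{3} - 9}{2} = - \frac{3}{2} + \frac{1}{2} \left(- \frac{28}{3}\right) = - \frac{3}{2} - \frac{14}{3} = - \frac{37}{6} \approx -6.1667$)
$n^{2} = \left(- \frac{37}{6}\right)^{2} = \frac{1369}{36}$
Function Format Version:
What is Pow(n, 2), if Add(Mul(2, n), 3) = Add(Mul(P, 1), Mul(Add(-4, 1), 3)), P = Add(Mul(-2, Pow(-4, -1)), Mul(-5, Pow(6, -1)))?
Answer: Rational(1369, 36) ≈ 38.028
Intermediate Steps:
P = Rational(-1, 3) (P = Add(Mul(-2, Rational(-1, 4)), Mul(-5, Rational(1, 6))) = Add(Rational(1, 2), Rational(-5, 6)) = Rational(-1, 3) ≈ -0.33333)
n = Rational(-37, 6) (n = Add(Rational(-3, 2), Mul(Rational(1, 2), Add(Mul(Rational(-1, 3), 1), Mul(Add(-4, 1), 3)))) = Add(Rational(-3, 2), Mul(Rational(1, 2), Add(Rational(-1, 3), Mul(-3, 3)))) = Add(Rational(-3, 2), Mul(Rational(1, 2), Add(Rational(-1, 3), -9))) = Add(Rational(-3, 2), Mul(Rational(1, 2), Rational(-28, 3))) = Add(Rational(-3, 2), Rational(-14, 3)) = Rational(-37, 6) ≈ -6.1667)
Pow(n, 2) = Pow(Rational(-37, 6), 2) = Rational(1369, 36)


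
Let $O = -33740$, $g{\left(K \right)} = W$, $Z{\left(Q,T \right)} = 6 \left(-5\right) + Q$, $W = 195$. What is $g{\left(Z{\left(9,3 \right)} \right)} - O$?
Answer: $33935$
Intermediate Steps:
$Z{\left(Q,T \right)} = -30 + Q$
$g{\left(K \right)} = 195$
$g{\left(Z{\left(9,3 \right)} \right)} - O = 195 - -33740 = 195 + 33740 = 33935$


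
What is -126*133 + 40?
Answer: -16718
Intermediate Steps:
-126*133 + 40 = -16758 + 40 = -16718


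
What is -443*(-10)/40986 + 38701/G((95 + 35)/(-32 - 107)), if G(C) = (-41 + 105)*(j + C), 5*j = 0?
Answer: -8478647279/13115520 ≈ -646.46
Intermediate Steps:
j = 0 (j = (1/5)*0 = 0)
G(C) = 64*C (G(C) = (-41 + 105)*(0 + C) = 64*C)
-443*(-10)/40986 + 38701/G((95 + 35)/(-32 - 107)) = -443*(-10)/40986 + 38701/((64*((95 + 35)/(-32 - 107)))) = 4430*(1/40986) + 38701/((64*(130/(-139)))) = 2215/20493 + 38701/((64*(130*(-1/139)))) = 2215/20493 + 38701/((64*(-130/139))) = 2215/20493 + 38701/(-8320/139) = 2215/20493 + 38701*(-139/8320) = 2215/20493 - 413803/640 = -8478647279/13115520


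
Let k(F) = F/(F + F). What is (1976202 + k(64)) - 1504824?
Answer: 942757/2 ≈ 4.7138e+5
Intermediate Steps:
k(F) = ½ (k(F) = F/((2*F)) = F*(1/(2*F)) = ½)
(1976202 + k(64)) - 1504824 = (1976202 + ½) - 1504824 = 3952405/2 - 1504824 = 942757/2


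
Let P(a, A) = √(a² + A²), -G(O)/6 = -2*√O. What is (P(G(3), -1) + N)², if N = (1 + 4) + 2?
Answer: (7 + √433)² ≈ 773.32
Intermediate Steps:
G(O) = 12*√O (G(O) = -(-12)*√O = 12*√O)
P(a, A) = √(A² + a²)
N = 7 (N = 5 + 2 = 7)
(P(G(3), -1) + N)² = (√((-1)² + (12*√3)²) + 7)² = (√(1 + 432) + 7)² = (√433 + 7)² = (7 + √433)²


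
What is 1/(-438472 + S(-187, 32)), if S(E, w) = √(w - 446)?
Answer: -9532/4179515113 - 3*I*√46/192257695198 ≈ -2.2806e-6 - 1.0583e-10*I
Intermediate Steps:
S(E, w) = √(-446 + w)
1/(-438472 + S(-187, 32)) = 1/(-438472 + √(-446 + 32)) = 1/(-438472 + √(-414)) = 1/(-438472 + 3*I*√46)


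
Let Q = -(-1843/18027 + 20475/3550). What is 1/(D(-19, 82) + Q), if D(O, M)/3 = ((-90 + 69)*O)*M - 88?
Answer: 2559834/250567647853 ≈ 1.0216e-5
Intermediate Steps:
Q = -14502407/2559834 (Q = -(-1843*1/18027 + 20475*(1/3550)) = -(-1843/18027 + 819/142) = -1*14502407/2559834 = -14502407/2559834 ≈ -5.6654)
D(O, M) = -264 - 63*M*O (D(O, M) = 3*(((-90 + 69)*O)*M - 88) = 3*((-21*O)*M - 88) = 3*(-21*M*O - 88) = 3*(-88 - 21*M*O) = -264 - 63*M*O)
1/(D(-19, 82) + Q) = 1/((-264 - 63*82*(-19)) - 14502407/2559834) = 1/((-264 + 98154) - 14502407/2559834) = 1/(97890 - 14502407/2559834) = 1/(250567647853/2559834) = 2559834/250567647853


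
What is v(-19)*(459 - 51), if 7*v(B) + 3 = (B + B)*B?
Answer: 293352/7 ≈ 41907.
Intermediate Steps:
v(B) = -3/7 + 2*B**2/7 (v(B) = -3/7 + ((B + B)*B)/7 = -3/7 + ((2*B)*B)/7 = -3/7 + (2*B**2)/7 = -3/7 + 2*B**2/7)
v(-19)*(459 - 51) = (-3/7 + (2/7)*(-19)**2)*(459 - 51) = (-3/7 + (2/7)*361)*408 = (-3/7 + 722/7)*408 = (719/7)*408 = 293352/7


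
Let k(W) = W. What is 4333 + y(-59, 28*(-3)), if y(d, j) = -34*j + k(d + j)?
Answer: 7046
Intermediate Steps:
y(d, j) = d - 33*j (y(d, j) = -34*j + (d + j) = d - 33*j)
4333 + y(-59, 28*(-3)) = 4333 + (-59 - 924*(-3)) = 4333 + (-59 - 33*(-84)) = 4333 + (-59 + 2772) = 4333 + 2713 = 7046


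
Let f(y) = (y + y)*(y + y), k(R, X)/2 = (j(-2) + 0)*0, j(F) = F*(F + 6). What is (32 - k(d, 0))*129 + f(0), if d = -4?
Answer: 4128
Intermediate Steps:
j(F) = F*(6 + F)
k(R, X) = 0 (k(R, X) = 2*((-2*(6 - 2) + 0)*0) = 2*((-2*4 + 0)*0) = 2*((-8 + 0)*0) = 2*(-8*0) = 2*0 = 0)
f(y) = 4*y² (f(y) = (2*y)*(2*y) = 4*y²)
(32 - k(d, 0))*129 + f(0) = (32 - 1*0)*129 + 4*0² = (32 + 0)*129 + 4*0 = 32*129 + 0 = 4128 + 0 = 4128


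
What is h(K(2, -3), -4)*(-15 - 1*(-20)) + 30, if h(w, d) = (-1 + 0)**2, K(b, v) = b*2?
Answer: 35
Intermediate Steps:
K(b, v) = 2*b
h(w, d) = 1 (h(w, d) = (-1)**2 = 1)
h(K(2, -3), -4)*(-15 - 1*(-20)) + 30 = 1*(-15 - 1*(-20)) + 30 = 1*(-15 + 20) + 30 = 1*5 + 30 = 5 + 30 = 35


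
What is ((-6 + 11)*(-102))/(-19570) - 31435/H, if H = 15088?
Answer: -60748807/29527216 ≈ -2.0574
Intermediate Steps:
((-6 + 11)*(-102))/(-19570) - 31435/H = ((-6 + 11)*(-102))/(-19570) - 31435/15088 = (5*(-102))*(-1/19570) - 31435*1/15088 = -510*(-1/19570) - 31435/15088 = 51/1957 - 31435/15088 = -60748807/29527216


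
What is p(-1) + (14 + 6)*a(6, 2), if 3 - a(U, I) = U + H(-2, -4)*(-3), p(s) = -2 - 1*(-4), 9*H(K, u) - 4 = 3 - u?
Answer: 46/3 ≈ 15.333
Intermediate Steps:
H(K, u) = 7/9 - u/9 (H(K, u) = 4/9 + (3 - u)/9 = 4/9 + (1/3 - u/9) = 7/9 - u/9)
p(s) = 2 (p(s) = -2 + 4 = 2)
a(U, I) = 20/3 - U (a(U, I) = 3 - (U + (7/9 - 1/9*(-4))*(-3)) = 3 - (U + (7/9 + 4/9)*(-3)) = 3 - (U + (11/9)*(-3)) = 3 - (U - 11/3) = 3 - (-11/3 + U) = 3 + (11/3 - U) = 20/3 - U)
p(-1) + (14 + 6)*a(6, 2) = 2 + (14 + 6)*(20/3 - 1*6) = 2 + 20*(20/3 - 6) = 2 + 20*(2/3) = 2 + 40/3 = 46/3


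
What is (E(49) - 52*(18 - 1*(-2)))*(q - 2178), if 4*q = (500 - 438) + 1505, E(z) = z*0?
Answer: 1857700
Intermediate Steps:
E(z) = 0
q = 1567/4 (q = ((500 - 438) + 1505)/4 = (62 + 1505)/4 = (¼)*1567 = 1567/4 ≈ 391.75)
(E(49) - 52*(18 - 1*(-2)))*(q - 2178) = (0 - 52*(18 - 1*(-2)))*(1567/4 - 2178) = (0 - 52*(18 + 2))*(-7145/4) = (0 - 52*20)*(-7145/4) = (0 - 1040)*(-7145/4) = -1040*(-7145/4) = 1857700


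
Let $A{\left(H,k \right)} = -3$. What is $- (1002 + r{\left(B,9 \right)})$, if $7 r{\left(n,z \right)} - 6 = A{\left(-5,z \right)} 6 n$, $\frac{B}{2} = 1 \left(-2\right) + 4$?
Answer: $- \frac{6948}{7} \approx -992.57$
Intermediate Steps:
$B = 4$ ($B = 2 \left(1 \left(-2\right) + 4\right) = 2 \left(-2 + 4\right) = 2 \cdot 2 = 4$)
$r{\left(n,z \right)} = \frac{6}{7} - \frac{18 n}{7}$ ($r{\left(n,z \right)} = \frac{6}{7} + \frac{\left(-3\right) 6 n}{7} = \frac{6}{7} + \frac{\left(-18\right) n}{7} = \frac{6}{7} - \frac{18 n}{7}$)
$- (1002 + r{\left(B,9 \right)}) = - (1002 + \left(\frac{6}{7} - \frac{72}{7}\right)) = - (1002 - \frac{66}{7}) = \left(-1\right) \frac{6948}{7} = - \frac{6948}{7}$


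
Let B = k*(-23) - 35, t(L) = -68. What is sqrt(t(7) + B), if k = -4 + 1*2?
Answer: I*sqrt(57) ≈ 7.5498*I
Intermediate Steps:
k = -2 (k = -4 + 2 = -2)
B = 11 (B = -2*(-23) - 35 = 46 - 35 = 11)
sqrt(t(7) + B) = sqrt(-68 + 11) = sqrt(-57) = I*sqrt(57)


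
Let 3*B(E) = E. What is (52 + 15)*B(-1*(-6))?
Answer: 134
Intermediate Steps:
B(E) = E/3
(52 + 15)*B(-1*(-6)) = (52 + 15)*((-1*(-6))/3) = 67*((⅓)*6) = 67*2 = 134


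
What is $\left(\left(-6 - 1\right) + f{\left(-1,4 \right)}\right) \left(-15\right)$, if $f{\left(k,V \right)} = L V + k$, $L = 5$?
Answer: $-180$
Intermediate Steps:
$f{\left(k,V \right)} = k + 5 V$ ($f{\left(k,V \right)} = 5 V + k = k + 5 V$)
$\left(\left(-6 - 1\right) + f{\left(-1,4 \right)}\right) \left(-15\right) = \left(\left(-6 - 1\right) + \left(-1 + 5 \cdot 4\right)\right) \left(-15\right) = \left(-7 + \left(-1 + 20\right)\right) \left(-15\right) = \left(-7 + 19\right) \left(-15\right) = 12 \left(-15\right) = -180$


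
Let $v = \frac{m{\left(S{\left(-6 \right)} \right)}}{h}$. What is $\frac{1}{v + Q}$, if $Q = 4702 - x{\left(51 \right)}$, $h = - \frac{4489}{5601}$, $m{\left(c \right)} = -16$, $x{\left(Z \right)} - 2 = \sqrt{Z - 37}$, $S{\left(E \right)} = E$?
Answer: $\frac{47556277462}{224463751153681} + \frac{20151121 \sqrt{14}}{448927502307362} \approx 0.00021203$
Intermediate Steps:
$x{\left(Z \right)} = 2 + \sqrt{-37 + Z}$ ($x{\left(Z \right)} = 2 + \sqrt{Z - 37} = 2 + \sqrt{-37 + Z}$)
$h = - \frac{4489}{5601}$ ($h = \left(-4489\right) \frac{1}{5601} = - \frac{4489}{5601} \approx -0.80146$)
$v = \frac{89616}{4489}$ ($v = - \frac{16}{- \frac{4489}{5601}} = \left(-16\right) \left(- \frac{5601}{4489}\right) = \frac{89616}{4489} \approx 19.963$)
$Q = 4700 - \sqrt{14}$ ($Q = 4702 - \left(2 + \sqrt{-37 + 51}\right) = 4702 - \left(2 + \sqrt{14}\right) = 4700 - \sqrt{14} \approx 4696.3$)
$\frac{1}{v + Q} = \frac{1}{\frac{89616}{4489} + \left(4700 - \sqrt{14}\right)} = \frac{1}{\frac{21187916}{4489} - \sqrt{14}}$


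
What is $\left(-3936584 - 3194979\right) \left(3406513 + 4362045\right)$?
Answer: $-55401960796154$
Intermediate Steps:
$\left(-3936584 - 3194979\right) \left(3406513 + 4362045\right) = \left(-7131563\right) 7768558 = -55401960796154$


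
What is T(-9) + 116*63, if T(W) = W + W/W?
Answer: 7300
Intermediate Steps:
T(W) = 1 + W (T(W) = W + 1 = 1 + W)
T(-9) + 116*63 = (1 - 9) + 116*63 = -8 + 7308 = 7300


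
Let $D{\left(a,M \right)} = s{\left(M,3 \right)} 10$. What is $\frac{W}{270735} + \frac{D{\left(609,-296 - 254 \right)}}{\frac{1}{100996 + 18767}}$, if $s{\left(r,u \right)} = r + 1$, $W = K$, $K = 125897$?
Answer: $- \frac{178007956443553}{270735} \approx -6.575 \cdot 10^{8}$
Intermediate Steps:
$W = 125897$
$s{\left(r,u \right)} = 1 + r$
$D{\left(a,M \right)} = 10 + 10 M$ ($D{\left(a,M \right)} = \left(1 + M\right) 10 = 10 + 10 M$)
$\frac{W}{270735} + \frac{D{\left(609,-296 - 254 \right)}}{\frac{1}{100996 + 18767}} = \frac{125897}{270735} + \frac{10 + 10 \left(-296 - 254\right)}{\frac{1}{100996 + 18767}} = 125897 \cdot \frac{1}{270735} + \frac{10 + 10 \left(-550\right)}{\frac{1}{119763}} = \frac{125897}{270735} + \left(10 - 5500\right) \frac{1}{\frac{1}{119763}} = \frac{125897}{270735} - 657498870 = - \frac{178007956443553}{270735}$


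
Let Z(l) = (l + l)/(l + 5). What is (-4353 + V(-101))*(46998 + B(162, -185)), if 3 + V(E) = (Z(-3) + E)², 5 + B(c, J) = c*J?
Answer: 109968580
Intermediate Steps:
B(c, J) = -5 + J*c (B(c, J) = -5 + c*J = -5 + J*c)
Z(l) = 2*l/(5 + l) (Z(l) = (2*l)/(5 + l) = 2*l/(5 + l))
V(E) = -3 + (-3 + E)² (V(E) = -3 + (2*(-3)/(5 - 3) + E)² = -3 + (2*(-3)/2 + E)² = -3 + (2*(-3)*(½) + E)² = -3 + (-3 + E)²)
(-4353 + V(-101))*(46998 + B(162, -185)) = (-4353 + (-3 + (-3 - 101)²))*(46998 + (-5 - 185*162)) = (-4353 + (-3 + (-104)²))*(46998 + (-5 - 29970)) = (-4353 + (-3 + 10816))*(46998 - 29975) = (-4353 + 10813)*17023 = 6460*17023 = 109968580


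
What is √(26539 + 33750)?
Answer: √60289 ≈ 245.54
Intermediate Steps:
√(26539 + 33750) = √60289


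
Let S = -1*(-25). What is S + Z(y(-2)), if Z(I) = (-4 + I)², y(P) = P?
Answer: 61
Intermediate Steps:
S = 25
S + Z(y(-2)) = 25 + (-4 - 2)² = 25 + (-6)² = 25 + 36 = 61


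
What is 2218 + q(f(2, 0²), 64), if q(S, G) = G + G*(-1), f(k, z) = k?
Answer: 2218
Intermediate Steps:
q(S, G) = 0 (q(S, G) = G - G = 0)
2218 + q(f(2, 0²), 64) = 2218 + 0 = 2218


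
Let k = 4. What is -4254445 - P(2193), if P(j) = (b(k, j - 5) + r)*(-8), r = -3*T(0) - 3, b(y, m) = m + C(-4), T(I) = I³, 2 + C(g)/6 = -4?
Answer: -4237253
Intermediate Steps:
C(g) = -36 (C(g) = -12 + 6*(-4) = -12 - 24 = -36)
b(y, m) = -36 + m (b(y, m) = m - 36 = -36 + m)
r = -3 (r = -3*0³ - 3 = -3*0 - 3 = 0 - 3 = -3)
P(j) = 352 - 8*j (P(j) = ((-36 + (j - 5)) - 3)*(-8) = ((-36 + (-5 + j)) - 3)*(-8) = ((-41 + j) - 3)*(-8) = (-44 + j)*(-8) = 352 - 8*j)
-4254445 - P(2193) = -4254445 - (352 - 8*2193) = -4254445 - (352 - 17544) = -4254445 - 1*(-17192) = -4254445 + 17192 = -4237253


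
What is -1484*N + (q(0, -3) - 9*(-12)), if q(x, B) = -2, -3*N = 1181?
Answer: 1752922/3 ≈ 5.8431e+5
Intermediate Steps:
N = -1181/3 (N = -⅓*1181 = -1181/3 ≈ -393.67)
-1484*N + (q(0, -3) - 9*(-12)) = -1484*(-1181/3) + (-2 - 9*(-12)) = 1752604/3 + (-2 + 108) = 1752604/3 + 106 = 1752922/3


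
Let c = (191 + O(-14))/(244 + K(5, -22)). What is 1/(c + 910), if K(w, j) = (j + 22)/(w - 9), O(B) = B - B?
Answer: 244/222231 ≈ 0.0010980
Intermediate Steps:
O(B) = 0
K(w, j) = (22 + j)/(-9 + w)
c = 191/244 (c = (191 + 0)/(244 + (22 - 22)/(-9 + 5)) = 191/(244 + 0/(-4)) = 191/(244 - ¼*0) = 191/(244 + 0) = 191/244 ≈ 0.78279)
1/(c + 910) = 1/(191/244 + 910) = 1/(222231/244) = 244/222231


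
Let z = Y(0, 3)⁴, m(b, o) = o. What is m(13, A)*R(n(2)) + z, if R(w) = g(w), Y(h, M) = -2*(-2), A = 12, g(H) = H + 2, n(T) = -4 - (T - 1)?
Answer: 220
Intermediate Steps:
n(T) = -3 - T (n(T) = -4 - (-1 + T) = -4 + (1 - T) = -3 - T)
g(H) = 2 + H
Y(h, M) = 4
z = 256 (z = 4⁴ = 256)
R(w) = 2 + w
m(13, A)*R(n(2)) + z = 12*(2 + (-3 - 1*2)) + 256 = 12*(2 + (-3 - 2)) + 256 = 12*(2 - 5) + 256 = 12*(-3) + 256 = -36 + 256 = 220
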